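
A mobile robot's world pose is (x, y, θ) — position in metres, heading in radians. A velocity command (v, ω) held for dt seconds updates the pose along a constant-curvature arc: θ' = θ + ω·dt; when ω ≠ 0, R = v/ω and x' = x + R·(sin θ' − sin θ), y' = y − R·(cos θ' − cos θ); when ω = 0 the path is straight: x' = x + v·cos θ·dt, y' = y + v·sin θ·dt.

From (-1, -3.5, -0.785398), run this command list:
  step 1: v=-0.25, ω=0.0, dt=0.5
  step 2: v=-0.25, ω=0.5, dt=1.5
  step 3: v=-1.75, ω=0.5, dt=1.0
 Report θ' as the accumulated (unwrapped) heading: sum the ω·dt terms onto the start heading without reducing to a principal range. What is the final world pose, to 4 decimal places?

(-3.1163, -3.6343, 0.4646)

step 1: θ'=-0.7854 (straight) → pose (-1.0884, -3.4116, -0.7854)
step 2: θ'=-0.0354 (R=-0.5000) → pose (-1.4242, -3.2655, -0.0354)
step 3: θ'=0.4646 (R=-3.5000) → pose (-3.1163, -3.6343, 0.4646)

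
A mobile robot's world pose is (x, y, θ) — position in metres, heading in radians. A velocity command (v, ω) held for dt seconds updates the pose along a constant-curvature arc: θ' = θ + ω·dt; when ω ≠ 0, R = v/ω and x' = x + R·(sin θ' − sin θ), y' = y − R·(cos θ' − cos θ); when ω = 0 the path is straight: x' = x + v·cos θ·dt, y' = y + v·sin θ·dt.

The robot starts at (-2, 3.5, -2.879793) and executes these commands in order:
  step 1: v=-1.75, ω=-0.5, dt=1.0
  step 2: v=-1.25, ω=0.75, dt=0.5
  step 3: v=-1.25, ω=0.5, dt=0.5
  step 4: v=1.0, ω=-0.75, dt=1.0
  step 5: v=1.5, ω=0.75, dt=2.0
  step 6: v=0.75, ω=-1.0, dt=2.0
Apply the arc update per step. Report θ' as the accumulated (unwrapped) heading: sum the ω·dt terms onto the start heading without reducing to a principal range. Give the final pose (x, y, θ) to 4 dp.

(-3.7978, 2.4381, -4.0048)

step 1: θ'=-3.3798 (R=3.5000) → pose (-0.2683, 3.5204, -3.3798)
step 2: θ'=-3.0048 (R=-1.6667) → pose (0.3523, 3.4889, -3.0048)
step 3: θ'=-2.7548 (R=-2.5000) → pose (0.9544, 3.6503, -2.7548)
step 4: θ'=-3.5048 (R=-1.3333) → pose (-0.0223, 3.6388, -3.5048)
step 5: θ'=-2.0048 (R=2.0000) → pose (-2.5474, 2.6102, -2.0048)
step 6: θ'=-4.0048 (R=-0.7500) → pose (-3.7978, 2.4381, -4.0048)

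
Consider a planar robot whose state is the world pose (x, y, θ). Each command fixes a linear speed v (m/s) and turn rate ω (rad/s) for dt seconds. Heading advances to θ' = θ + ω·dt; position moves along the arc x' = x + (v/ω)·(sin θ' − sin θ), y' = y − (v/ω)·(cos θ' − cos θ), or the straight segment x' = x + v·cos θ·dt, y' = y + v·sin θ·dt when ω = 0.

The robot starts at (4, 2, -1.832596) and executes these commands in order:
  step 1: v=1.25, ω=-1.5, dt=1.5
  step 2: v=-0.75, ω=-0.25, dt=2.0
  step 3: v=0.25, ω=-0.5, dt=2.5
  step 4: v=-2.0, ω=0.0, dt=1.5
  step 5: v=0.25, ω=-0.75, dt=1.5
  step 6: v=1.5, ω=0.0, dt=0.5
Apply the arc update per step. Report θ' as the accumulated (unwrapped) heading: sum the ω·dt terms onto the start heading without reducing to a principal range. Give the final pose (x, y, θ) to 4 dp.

(1.5885, -0.9535, -6.9576)

step 1: θ'=-4.0826 (R=-0.8333) → pose (2.5216, 1.7249, -4.0826)
step 2: θ'=-4.5826 (R=3.0000) → pose (3.0719, 0.3462, -4.5826)
step 3: θ'=-5.8326 (R=-0.5000) → pose (3.3500, 0.8610, -5.8326)
step 4: θ'=-5.8326 (straight) → pose (0.6494, -0.4455, -5.8326)
step 5: θ'=-6.9576 (R=-0.3333) → pose (1.0027, -0.4852, -6.9576)
step 6: θ'=-6.9576 (straight) → pose (1.5885, -0.9535, -6.9576)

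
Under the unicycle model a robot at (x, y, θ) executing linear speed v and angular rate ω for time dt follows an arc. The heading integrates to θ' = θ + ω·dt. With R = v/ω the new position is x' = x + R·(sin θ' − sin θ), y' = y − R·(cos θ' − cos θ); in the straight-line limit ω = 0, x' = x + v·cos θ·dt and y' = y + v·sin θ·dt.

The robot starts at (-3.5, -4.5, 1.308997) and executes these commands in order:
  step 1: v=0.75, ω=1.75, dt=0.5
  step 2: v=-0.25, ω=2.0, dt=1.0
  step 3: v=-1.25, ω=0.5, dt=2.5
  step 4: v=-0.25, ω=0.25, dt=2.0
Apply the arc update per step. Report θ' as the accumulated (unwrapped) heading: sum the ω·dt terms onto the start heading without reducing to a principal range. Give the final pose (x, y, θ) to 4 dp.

(-4.0441, -0.9426, 5.9340)

step 1: θ'=2.1840 (R=0.4286) → pose (-3.5635, -4.1424, 2.1840)
step 2: θ'=4.1840 (R=-0.1250) → pose (-3.3533, -4.1335, 4.1840)
step 3: θ'=5.4340 (R=-2.5000) → pose (-3.6355, -1.2217, 5.4340)
step 4: θ'=5.9340 (R=-1.0000) → pose (-4.0441, -0.9426, 5.9340)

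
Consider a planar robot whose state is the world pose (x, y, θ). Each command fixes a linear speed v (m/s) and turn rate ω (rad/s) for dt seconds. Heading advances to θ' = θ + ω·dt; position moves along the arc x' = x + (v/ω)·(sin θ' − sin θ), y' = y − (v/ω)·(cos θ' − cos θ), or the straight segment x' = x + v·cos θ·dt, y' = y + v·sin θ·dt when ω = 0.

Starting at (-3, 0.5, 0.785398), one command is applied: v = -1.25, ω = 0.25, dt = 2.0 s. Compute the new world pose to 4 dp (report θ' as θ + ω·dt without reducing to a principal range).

θ' = 0.7854 + 0.25·2.0 = 1.2854
R = v/ω = -1.25/0.25 = -5.0000
x' = -3 + -5.0000·(sin 1.2854 − sin 0.7854) = -4.2622
y' = 0.5 − -5.0000·(cos 1.2854 − cos 0.7854) = -1.6278

(-4.2622, -1.6278, 1.2854)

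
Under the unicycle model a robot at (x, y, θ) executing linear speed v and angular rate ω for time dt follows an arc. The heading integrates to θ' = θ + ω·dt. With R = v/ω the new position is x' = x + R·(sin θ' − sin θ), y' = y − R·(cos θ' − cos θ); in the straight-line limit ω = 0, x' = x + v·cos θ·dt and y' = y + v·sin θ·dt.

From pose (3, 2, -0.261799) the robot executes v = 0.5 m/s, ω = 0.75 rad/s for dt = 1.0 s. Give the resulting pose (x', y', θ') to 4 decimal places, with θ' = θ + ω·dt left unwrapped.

(3.4852, 2.0552, 0.4882)

θ' = -0.2618 + 0.75·1.0 = 0.4882
R = v/ω = 0.5/0.75 = 0.6667
x' = 3 + 0.6667·(sin 0.4882 − sin -0.2618) = 3.4852
y' = 2 − 0.6667·(cos 0.4882 − cos -0.2618) = 2.0552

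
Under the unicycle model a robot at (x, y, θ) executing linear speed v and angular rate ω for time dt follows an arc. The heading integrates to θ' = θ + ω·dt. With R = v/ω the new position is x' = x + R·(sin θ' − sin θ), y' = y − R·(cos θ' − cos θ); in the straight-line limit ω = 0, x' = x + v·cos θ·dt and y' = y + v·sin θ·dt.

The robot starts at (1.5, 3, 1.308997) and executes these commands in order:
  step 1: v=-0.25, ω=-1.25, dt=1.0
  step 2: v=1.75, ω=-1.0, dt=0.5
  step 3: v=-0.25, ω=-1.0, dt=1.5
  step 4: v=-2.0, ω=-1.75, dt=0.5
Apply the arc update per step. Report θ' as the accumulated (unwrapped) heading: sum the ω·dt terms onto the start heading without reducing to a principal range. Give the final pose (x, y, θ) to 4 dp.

(2.7423, 3.6736, -2.8160)

step 1: θ'=0.0590 (R=0.2000) → pose (1.3186, 2.8521, 0.0590)
step 2: θ'=-0.4410 (R=-1.7500) → pose (2.1688, 2.6877, -0.4410)
step 3: θ'=-1.9410 (R=0.2500) → pose (2.0424, 3.0043, -1.9410)
step 4: θ'=-2.8160 (R=1.1429) → pose (2.7423, 3.6736, -2.8160)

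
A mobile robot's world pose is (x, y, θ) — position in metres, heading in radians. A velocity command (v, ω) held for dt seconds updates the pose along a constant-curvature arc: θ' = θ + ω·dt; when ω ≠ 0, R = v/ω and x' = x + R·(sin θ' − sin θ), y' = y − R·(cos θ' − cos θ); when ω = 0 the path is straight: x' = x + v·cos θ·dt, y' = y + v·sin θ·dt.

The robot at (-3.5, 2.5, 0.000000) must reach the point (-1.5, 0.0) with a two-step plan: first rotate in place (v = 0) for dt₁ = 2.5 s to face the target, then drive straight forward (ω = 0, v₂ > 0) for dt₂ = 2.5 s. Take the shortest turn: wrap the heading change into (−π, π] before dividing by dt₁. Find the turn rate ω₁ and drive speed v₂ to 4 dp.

heading to target = atan2(0−2.5, -1.5−-3.5) = -0.8961
Δθ = wrap(-0.8961 − 0.0000) = -0.8961; ω₁ = Δθ/dt₁ = -0.3584
distance = √((-1.5−-3.5)² + (0−2.5)²) = 3.2016; v₂ = distance/dt₂ = 1.2806

ω₁ = -0.3584, v₂ = 1.2806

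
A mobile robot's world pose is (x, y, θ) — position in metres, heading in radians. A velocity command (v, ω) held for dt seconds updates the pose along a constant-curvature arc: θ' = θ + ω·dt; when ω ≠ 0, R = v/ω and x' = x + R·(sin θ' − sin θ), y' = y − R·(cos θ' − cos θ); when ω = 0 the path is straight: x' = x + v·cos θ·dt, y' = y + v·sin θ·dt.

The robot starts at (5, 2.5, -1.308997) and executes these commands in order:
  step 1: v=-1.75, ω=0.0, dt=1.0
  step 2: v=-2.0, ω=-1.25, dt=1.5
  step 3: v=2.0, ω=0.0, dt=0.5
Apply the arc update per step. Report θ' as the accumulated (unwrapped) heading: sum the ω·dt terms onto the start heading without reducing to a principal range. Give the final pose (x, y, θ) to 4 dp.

(5.1613, 6.2454, -3.1840)

step 1: θ'=-1.3090 (straight) → pose (4.5471, 4.1904, -1.3090)
step 2: θ'=-3.1840 (R=1.6000) → pose (6.1604, 6.2030, -3.1840)
step 3: θ'=-3.1840 (straight) → pose (5.1613, 6.2454, -3.1840)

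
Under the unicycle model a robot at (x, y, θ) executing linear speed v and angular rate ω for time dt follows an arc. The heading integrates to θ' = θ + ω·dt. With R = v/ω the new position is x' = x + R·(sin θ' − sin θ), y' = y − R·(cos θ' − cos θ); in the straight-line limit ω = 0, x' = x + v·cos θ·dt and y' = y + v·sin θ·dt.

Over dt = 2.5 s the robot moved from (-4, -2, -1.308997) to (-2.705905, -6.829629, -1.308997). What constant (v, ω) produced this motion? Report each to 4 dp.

Δθ = -1.308997 − -1.308997 = 0.000000
ω = Δθ/dt = 0.000000/2.5 = 0.0000
ω = 0 → v = (Δx·cos θ + Δy·sin θ)/dt = 2.0000

v = 2.0000, ω = 0.0000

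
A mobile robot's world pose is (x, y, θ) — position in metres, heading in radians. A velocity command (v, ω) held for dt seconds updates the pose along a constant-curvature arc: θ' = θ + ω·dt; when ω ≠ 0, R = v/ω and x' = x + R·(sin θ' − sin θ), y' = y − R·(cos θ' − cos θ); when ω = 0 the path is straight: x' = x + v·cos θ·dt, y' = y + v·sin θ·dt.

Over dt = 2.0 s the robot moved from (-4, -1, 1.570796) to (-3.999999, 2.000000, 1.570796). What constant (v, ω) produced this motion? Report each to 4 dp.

Δθ = 1.570796 − 1.570796 = 0.000000
ω = Δθ/dt = 0.000000/2.0 = 0.0000
ω = 0 → v = (Δx·cos θ + Δy·sin θ)/dt = 1.5000

v = 1.5000, ω = 0.0000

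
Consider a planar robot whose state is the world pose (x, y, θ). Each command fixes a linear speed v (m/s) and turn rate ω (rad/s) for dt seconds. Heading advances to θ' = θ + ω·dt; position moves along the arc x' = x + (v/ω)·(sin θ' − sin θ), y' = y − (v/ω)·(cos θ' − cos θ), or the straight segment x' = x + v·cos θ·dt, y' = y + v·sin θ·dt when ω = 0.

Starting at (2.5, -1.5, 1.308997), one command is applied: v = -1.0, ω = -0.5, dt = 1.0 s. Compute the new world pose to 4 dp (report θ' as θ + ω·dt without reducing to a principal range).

(2.0153, -2.3628, 0.8090)

θ' = 1.3090 + -0.5·1.0 = 0.8090
R = v/ω = -1.0/-0.5 = 2.0000
x' = 2.5 + 2.0000·(sin 0.8090 − sin 1.3090) = 2.0153
y' = -1.5 − 2.0000·(cos 0.8090 − cos 1.3090) = -2.3628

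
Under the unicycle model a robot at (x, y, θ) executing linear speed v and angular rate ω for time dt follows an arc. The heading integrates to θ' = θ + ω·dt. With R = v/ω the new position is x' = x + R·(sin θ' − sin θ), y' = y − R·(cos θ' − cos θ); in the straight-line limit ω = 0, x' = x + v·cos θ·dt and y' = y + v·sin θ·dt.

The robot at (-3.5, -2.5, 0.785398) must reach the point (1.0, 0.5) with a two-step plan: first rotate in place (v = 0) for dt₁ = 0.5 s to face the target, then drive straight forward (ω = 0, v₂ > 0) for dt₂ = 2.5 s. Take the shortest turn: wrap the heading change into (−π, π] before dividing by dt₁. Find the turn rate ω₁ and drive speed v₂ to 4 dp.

ω₁ = -0.3948, v₂ = 2.1633

heading to target = atan2(0.5−-2.5, 1−-3.5) = 0.5880
Δθ = wrap(0.5880 − 0.7854) = -0.1974; ω₁ = Δθ/dt₁ = -0.3948
distance = √((1−-3.5)² + (0.5−-2.5)²) = 5.4083; v₂ = distance/dt₂ = 2.1633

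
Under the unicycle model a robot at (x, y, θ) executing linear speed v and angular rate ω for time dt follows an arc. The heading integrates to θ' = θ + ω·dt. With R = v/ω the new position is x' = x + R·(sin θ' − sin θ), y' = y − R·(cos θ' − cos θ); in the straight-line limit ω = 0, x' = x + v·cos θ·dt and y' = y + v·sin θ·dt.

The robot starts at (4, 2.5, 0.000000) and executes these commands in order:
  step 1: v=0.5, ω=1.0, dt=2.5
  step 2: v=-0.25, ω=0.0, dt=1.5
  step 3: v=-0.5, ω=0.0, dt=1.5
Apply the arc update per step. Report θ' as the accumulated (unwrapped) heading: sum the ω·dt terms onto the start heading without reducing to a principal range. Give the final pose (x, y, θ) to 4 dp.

(5.2005, 2.7273, 2.5000)

step 1: θ'=2.5000 (R=0.5000) → pose (4.2992, 3.4006, 2.5000)
step 2: θ'=2.5000 (straight) → pose (4.5997, 3.1761, 2.5000)
step 3: θ'=2.5000 (straight) → pose (5.2005, 2.7273, 2.5000)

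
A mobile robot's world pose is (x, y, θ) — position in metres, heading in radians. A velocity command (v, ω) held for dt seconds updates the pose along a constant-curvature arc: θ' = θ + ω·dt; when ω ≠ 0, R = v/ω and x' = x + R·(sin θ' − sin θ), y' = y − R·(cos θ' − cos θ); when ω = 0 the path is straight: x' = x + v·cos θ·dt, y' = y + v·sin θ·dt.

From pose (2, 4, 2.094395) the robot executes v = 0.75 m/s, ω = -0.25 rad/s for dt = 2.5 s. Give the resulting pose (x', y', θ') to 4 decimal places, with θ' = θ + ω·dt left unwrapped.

(1.6135, 5.8037, 1.4694)

θ' = 2.0944 + -0.25·2.5 = 1.4694
R = v/ω = 0.75/-0.25 = -3.0000
x' = 2 + -3.0000·(sin 1.4694 − sin 2.0944) = 1.6135
y' = 4 − -3.0000·(cos 1.4694 − cos 2.0944) = 5.8037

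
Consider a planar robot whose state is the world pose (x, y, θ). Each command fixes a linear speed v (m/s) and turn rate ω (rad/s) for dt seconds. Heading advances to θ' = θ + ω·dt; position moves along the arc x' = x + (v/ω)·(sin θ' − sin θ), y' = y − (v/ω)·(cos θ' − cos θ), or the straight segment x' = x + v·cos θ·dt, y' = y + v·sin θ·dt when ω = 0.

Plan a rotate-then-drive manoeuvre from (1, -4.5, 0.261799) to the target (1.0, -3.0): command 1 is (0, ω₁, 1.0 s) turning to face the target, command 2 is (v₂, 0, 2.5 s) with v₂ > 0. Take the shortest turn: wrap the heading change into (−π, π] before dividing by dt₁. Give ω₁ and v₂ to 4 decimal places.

heading to target = atan2(-3−-4.5, 1−1) = 1.5708
Δθ = wrap(1.5708 − 0.2618) = 1.3090; ω₁ = Δθ/dt₁ = 1.3090
distance = √((1−1)² + (-3−-4.5)²) = 1.5000; v₂ = distance/dt₂ = 0.6000

ω₁ = 1.3090, v₂ = 0.6000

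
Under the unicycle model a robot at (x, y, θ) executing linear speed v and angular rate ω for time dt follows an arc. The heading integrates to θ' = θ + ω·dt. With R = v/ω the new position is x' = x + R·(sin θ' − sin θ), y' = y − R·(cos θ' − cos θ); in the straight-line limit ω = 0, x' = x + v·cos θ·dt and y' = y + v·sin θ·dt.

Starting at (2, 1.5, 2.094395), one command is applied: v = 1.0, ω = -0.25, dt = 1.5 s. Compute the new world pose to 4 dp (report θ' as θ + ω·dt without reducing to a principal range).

(1.5082, 2.9078, 1.7194)

θ' = 2.0944 + -0.25·1.5 = 1.7194
R = v/ω = 1.0/-0.25 = -4.0000
x' = 2 + -4.0000·(sin 1.7194 − sin 2.0944) = 1.5082
y' = 1.5 − -4.0000·(cos 1.7194 − cos 2.0944) = 2.9078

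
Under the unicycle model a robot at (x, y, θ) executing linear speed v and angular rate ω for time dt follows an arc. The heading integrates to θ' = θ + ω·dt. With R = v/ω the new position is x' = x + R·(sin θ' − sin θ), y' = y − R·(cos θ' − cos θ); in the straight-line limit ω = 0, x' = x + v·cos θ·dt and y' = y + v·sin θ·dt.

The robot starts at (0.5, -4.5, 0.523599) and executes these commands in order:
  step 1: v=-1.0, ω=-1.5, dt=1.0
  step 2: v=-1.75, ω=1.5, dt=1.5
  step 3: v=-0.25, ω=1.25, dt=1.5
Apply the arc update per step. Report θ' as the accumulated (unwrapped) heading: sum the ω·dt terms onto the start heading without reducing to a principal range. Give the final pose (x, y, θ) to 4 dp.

step 1: θ'=-0.9764 (R=0.6667) → pose (-0.3857, -4.2960, -0.9764)
step 2: θ'=1.2736 (R=-1.1667) → pose (-2.4677, -4.6077, 1.2736)
step 3: θ'=3.1486 (R=-0.2000) → pose (-2.2751, -4.8662, 3.1486)

(-2.2751, -4.8662, 3.1486)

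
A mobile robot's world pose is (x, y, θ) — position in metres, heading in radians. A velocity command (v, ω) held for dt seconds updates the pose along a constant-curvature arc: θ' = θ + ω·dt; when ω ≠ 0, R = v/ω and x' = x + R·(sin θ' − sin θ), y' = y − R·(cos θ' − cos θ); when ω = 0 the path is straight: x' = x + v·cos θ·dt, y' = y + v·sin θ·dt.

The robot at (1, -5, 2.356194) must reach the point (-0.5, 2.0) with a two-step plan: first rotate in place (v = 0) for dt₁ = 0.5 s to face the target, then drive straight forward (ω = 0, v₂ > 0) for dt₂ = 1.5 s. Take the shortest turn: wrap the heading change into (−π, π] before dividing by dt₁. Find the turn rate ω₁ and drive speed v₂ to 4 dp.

heading to target = atan2(2−-5, -0.5−1) = 1.7819
Δθ = wrap(1.7819 − 2.3562) = -0.5743; ω₁ = Δθ/dt₁ = -1.1486
distance = √((-0.5−1)² + (2−-5)²) = 7.1589; v₂ = distance/dt₂ = 4.7726

ω₁ = -1.1486, v₂ = 4.7726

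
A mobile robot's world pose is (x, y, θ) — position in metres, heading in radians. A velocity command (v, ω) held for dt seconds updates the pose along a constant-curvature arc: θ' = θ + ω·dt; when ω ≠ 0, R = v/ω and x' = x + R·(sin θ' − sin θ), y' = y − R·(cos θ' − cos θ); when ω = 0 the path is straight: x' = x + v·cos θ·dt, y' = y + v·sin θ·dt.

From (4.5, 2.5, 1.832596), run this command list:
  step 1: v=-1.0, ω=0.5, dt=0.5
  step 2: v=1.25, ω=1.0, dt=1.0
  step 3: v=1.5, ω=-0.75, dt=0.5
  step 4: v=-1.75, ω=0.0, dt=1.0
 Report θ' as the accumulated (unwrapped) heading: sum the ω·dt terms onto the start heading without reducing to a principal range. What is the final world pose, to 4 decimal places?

step 1: θ'=2.0826 (R=-2.0000) → pose (4.6881, 2.0381, 2.0826)
step 2: θ'=3.0826 (R=1.2500) → pose (3.6720, 2.6738, 3.0826)
step 3: θ'=2.7076 (R=-2.0000) → pose (2.9489, 2.8557, 2.7076)
step 4: θ'=2.7076 (straight) → pose (4.5367, 2.1198, 2.7076)

(4.5367, 2.1198, 2.7076)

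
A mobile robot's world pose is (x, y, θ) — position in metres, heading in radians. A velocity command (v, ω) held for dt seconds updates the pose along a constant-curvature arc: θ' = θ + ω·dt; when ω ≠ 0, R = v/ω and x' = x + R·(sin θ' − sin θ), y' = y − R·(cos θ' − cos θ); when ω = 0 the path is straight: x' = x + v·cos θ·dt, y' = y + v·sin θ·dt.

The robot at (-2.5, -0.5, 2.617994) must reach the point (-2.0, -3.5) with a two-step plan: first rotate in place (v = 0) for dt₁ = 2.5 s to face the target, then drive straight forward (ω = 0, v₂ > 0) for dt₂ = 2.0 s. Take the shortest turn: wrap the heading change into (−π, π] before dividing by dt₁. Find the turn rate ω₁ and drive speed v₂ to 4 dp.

heading to target = atan2(-3.5−-0.5, -2−-2.5) = -1.4056
Δθ = wrap(-1.4056 − 2.6180) = 2.2595; ω₁ = Δθ/dt₁ = 0.9038
distance = √((-2−-2.5)² + (-3.5−-0.5)²) = 3.0414; v₂ = distance/dt₂ = 1.5207

ω₁ = 0.9038, v₂ = 1.5207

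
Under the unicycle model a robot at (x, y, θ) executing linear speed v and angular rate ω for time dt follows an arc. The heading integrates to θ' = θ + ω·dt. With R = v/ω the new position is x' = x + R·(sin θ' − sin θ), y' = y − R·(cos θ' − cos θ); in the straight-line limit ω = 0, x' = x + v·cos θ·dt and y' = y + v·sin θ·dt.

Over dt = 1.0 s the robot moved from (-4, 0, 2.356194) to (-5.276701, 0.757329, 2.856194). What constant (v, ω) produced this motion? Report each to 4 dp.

Δθ = 2.856194 − 2.356194 = 0.500000
ω = Δθ/dt = 0.500000/1.0 = 0.5000
R = Δx/(sin θ' − sin θ) = 3.0000
v = R·ω = 3.0000·0.5000 = 1.5000

v = 1.5000, ω = 0.5000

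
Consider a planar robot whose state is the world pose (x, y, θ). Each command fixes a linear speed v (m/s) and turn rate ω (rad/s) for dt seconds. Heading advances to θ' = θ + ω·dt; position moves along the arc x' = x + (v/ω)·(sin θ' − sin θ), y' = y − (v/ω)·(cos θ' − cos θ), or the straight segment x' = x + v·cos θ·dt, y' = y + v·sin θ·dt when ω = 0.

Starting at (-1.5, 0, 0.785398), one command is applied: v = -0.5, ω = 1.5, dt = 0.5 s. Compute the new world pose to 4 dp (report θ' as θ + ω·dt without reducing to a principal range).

θ' = 0.7854 + 1.5·0.5 = 1.5354
R = v/ω = -0.5/1.5 = -0.3333
x' = -1.5 + -0.3333·(sin 1.5354 − sin 0.7854) = -1.5974
y' = 0 − -0.3333·(cos 1.5354 − cos 0.7854) = -0.2239

(-1.5974, -0.2239, 1.5354)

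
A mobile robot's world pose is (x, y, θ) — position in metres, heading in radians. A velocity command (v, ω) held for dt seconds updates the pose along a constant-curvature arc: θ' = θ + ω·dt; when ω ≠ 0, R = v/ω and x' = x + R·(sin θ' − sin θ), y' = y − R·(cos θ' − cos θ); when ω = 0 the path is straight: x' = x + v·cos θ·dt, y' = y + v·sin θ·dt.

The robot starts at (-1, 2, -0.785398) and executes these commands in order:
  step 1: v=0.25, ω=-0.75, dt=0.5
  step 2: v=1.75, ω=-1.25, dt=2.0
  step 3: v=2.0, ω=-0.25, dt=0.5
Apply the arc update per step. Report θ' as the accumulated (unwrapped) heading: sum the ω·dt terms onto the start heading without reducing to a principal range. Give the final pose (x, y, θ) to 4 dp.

step 1: θ'=-1.1604 (R=-0.3333) → pose (-0.9300, 1.8973, -1.1604)
step 2: θ'=-3.6604 (R=-1.4000) → pose (-2.9080, 0.1229, -3.6604)
step 3: θ'=-3.7854 (R=-8.0000) → pose (-3.7432, 0.6717, -3.7854)

(-3.7432, 0.6717, -3.7854)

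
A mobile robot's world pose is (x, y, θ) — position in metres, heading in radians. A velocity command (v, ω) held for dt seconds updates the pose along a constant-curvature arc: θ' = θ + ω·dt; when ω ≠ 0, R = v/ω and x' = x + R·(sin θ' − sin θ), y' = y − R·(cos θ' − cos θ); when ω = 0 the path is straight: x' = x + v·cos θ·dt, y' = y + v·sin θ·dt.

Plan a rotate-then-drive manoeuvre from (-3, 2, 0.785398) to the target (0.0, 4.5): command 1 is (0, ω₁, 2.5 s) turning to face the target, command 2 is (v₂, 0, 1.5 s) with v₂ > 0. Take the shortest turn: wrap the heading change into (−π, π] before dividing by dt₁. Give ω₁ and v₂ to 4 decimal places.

heading to target = atan2(4.5−2, 0−-3) = 0.6947
Δθ = wrap(0.6947 − 0.7854) = -0.0907; ω₁ = Δθ/dt₁ = -0.0363
distance = √((0−-3)² + (4.5−2)²) = 3.9051; v₂ = distance/dt₂ = 2.6034

ω₁ = -0.0363, v₂ = 2.6034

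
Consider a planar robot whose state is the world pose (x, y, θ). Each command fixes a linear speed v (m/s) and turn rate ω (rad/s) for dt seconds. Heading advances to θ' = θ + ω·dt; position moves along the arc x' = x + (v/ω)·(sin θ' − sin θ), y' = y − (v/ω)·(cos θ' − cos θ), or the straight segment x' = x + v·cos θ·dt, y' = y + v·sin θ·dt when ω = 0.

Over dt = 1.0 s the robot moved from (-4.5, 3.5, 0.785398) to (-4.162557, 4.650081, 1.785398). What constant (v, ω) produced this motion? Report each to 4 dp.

v = 1.2500, ω = 1.0000

Δθ = 1.785398 − 0.785398 = 1.000000
ω = Δθ/dt = 1.000000/1.0 = 1.0000
R = −Δy/(cos θ' − cos θ) = 1.2500
v = R·ω = 1.2500·1.0000 = 1.2500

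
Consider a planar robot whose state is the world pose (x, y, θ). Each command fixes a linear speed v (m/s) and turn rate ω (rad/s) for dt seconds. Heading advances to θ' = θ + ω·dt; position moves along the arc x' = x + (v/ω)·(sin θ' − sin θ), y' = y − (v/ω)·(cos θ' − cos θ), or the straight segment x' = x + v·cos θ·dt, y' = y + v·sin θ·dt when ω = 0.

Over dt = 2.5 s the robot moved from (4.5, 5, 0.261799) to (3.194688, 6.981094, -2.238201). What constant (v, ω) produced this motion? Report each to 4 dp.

Δθ = -2.238201 − 0.261799 = -2.500000
ω = Δθ/dt = -2.500000/2.5 = -1.0000
R = −Δy/(cos θ' − cos θ) = 1.2500
v = R·ω = 1.2500·-1.0000 = -1.2500

v = -1.2500, ω = -1.0000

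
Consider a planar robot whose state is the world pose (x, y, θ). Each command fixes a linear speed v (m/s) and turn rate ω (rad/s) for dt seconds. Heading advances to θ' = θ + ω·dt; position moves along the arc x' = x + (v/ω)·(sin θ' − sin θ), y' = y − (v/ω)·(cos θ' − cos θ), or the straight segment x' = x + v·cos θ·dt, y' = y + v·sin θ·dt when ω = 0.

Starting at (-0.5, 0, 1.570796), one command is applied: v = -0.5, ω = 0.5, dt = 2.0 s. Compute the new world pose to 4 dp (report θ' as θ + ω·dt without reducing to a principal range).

(-0.0403, -0.8415, 2.5708)

θ' = 1.5708 + 0.5·2.0 = 2.5708
R = v/ω = -0.5/0.5 = -1.0000
x' = -0.5 + -1.0000·(sin 2.5708 − sin 1.5708) = -0.0403
y' = 0 − -1.0000·(cos 2.5708 − cos 1.5708) = -0.8415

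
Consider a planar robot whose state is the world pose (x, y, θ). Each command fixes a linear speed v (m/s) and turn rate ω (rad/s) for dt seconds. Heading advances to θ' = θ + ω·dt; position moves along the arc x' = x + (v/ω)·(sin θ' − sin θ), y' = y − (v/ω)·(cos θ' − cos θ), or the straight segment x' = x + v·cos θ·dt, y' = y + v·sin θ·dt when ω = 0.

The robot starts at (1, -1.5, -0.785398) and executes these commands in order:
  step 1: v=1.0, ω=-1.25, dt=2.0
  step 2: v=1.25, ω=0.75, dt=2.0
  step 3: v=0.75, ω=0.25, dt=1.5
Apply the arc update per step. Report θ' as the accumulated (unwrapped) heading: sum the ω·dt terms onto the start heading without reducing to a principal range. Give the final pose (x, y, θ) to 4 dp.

step 1: θ'=-3.2854 (R=-0.8000) → pose (0.3197, -2.8574, -3.2854)
step 2: θ'=-1.7854 (R=1.6667) → pose (-1.5476, -4.1520, -1.7854)
step 3: θ'=-1.4104 (R=3.0000) → pose (-1.5779, -5.2700, -1.4104)

(-1.5779, -5.2700, -1.4104)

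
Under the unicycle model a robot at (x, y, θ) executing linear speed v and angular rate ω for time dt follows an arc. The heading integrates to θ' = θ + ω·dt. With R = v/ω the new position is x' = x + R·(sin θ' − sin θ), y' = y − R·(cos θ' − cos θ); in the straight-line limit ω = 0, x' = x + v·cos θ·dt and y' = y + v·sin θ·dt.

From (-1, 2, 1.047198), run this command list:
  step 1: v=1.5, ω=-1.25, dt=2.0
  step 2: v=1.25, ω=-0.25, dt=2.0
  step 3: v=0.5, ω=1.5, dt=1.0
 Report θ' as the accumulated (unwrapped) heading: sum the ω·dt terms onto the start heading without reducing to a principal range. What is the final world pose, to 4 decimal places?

step 1: θ'=-1.4528 (R=-1.2000) → pose (1.2309, 1.5413, -1.4528)
step 2: θ'=-1.9528 (R=-5.0000) → pose (0.9052, -0.9112, -1.9528)
step 3: θ'=-0.4528 (R=0.3333) → pose (1.0687, -1.3353, -0.4528)

(1.0687, -1.3353, -0.4528)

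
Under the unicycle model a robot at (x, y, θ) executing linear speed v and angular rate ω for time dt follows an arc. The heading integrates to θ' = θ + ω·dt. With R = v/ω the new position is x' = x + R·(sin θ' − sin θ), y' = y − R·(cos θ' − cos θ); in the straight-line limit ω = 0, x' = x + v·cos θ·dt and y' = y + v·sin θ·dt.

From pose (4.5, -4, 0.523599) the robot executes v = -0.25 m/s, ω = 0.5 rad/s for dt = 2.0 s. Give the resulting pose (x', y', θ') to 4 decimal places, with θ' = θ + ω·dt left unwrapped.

θ' = 0.5236 + 0.5·2.0 = 1.5236
R = v/ω = -0.25/0.5 = -0.5000
x' = 4.5 + -0.5000·(sin 1.5236 − sin 0.5236) = 4.2506
y' = -4 − -0.5000·(cos 1.5236 − cos 0.5236) = -4.4094

(4.2506, -4.4094, 1.5236)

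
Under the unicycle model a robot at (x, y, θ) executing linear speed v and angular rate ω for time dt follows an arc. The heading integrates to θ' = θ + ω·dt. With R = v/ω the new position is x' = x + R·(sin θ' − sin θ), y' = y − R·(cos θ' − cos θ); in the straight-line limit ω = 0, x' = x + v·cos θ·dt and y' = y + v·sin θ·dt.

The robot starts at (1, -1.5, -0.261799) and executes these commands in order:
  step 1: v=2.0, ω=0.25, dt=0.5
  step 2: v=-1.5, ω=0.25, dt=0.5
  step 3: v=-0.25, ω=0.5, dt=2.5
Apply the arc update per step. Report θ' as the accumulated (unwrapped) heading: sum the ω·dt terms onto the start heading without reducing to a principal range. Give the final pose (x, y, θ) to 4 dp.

(0.7536, -1.9789, 1.2382)

step 1: θ'=-0.1368 (R=8.0000) → pose (1.9796, -1.6979, -0.1368)
step 2: θ'=-0.0118 (R=-6.0000) → pose (1.2321, -1.6422, -0.0118)
step 3: θ'=1.2382 (R=-0.5000) → pose (0.7536, -1.9789, 1.2382)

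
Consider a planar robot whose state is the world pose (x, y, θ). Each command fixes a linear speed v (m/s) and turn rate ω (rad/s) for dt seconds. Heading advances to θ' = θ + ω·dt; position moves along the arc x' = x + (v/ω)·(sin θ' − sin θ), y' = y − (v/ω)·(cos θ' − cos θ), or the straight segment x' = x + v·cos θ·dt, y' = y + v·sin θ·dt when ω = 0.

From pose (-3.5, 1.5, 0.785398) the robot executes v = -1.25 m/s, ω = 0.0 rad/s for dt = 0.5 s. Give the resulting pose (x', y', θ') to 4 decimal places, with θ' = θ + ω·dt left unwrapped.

(-3.9419, 1.0581, 0.7854)

θ' = 0.7854 + 0.0·0.5 = 0.7854
ω = 0 → straight: x' = -3.5 + -1.25·cos(0.7854)·0.5 = -3.9419
y' = 1.5 + -1.25·sin(0.7854)·0.5 = 1.0581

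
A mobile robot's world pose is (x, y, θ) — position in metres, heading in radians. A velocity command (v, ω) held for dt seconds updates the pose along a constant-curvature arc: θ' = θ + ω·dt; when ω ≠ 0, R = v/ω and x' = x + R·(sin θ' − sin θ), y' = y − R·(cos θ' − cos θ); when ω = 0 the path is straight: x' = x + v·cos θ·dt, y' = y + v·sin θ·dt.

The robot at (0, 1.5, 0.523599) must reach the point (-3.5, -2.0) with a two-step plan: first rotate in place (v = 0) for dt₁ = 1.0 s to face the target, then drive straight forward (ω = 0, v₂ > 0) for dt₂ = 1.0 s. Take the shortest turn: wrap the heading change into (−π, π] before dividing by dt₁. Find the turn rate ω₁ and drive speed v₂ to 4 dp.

ω₁ = -2.8798, v₂ = 4.9497

heading to target = atan2(-2−1.5, -3.5−0) = -2.3562
Δθ = wrap(-2.3562 − 0.5236) = -2.8798; ω₁ = Δθ/dt₁ = -2.8798
distance = √((-3.5−0)² + (-2−1.5)²) = 4.9497; v₂ = distance/dt₂ = 4.9497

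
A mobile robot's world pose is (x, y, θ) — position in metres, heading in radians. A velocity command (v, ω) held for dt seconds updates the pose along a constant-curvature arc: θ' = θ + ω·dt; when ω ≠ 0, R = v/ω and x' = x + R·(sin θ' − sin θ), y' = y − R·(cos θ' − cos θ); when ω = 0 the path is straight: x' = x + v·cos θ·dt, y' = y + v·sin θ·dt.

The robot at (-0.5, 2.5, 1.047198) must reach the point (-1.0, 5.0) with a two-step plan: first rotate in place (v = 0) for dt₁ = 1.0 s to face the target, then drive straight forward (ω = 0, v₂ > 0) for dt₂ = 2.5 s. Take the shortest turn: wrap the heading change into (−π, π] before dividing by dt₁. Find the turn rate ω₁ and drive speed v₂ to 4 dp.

heading to target = atan2(5−2.5, -1−-0.5) = 1.7682
Δθ = wrap(1.7682 − 1.0472) = 0.7210; ω₁ = Δθ/dt₁ = 0.7210
distance = √((-1−-0.5)² + (5−2.5)²) = 2.5495; v₂ = distance/dt₂ = 1.0198

ω₁ = 0.7210, v₂ = 1.0198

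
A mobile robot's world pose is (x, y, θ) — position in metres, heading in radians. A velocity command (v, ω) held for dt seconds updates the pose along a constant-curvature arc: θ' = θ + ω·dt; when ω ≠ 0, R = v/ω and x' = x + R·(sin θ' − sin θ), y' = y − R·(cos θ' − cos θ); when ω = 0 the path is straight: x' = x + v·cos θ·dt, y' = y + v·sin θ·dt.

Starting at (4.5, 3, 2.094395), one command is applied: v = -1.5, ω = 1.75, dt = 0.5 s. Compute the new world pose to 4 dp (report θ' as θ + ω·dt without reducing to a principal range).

θ' = 2.0944 + 1.75·0.5 = 2.9694
R = v/ω = -1.5/1.75 = -0.8571
x' = 4.5 + -0.8571·(sin 2.9694 − sin 2.0944) = 5.0954
y' = 3 − -0.8571·(cos 2.9694 − cos 2.0944) = 2.5841

(5.0954, 2.5841, 2.9694)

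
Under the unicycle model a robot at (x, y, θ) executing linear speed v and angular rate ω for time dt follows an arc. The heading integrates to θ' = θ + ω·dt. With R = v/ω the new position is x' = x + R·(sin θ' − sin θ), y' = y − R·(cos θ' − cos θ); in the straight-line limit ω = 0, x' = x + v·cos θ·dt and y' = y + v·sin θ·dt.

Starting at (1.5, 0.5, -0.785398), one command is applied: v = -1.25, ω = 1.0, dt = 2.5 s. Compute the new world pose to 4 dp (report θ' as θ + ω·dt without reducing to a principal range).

θ' = -0.7854 + 1.0·2.5 = 1.7146
R = v/ω = -1.25/1.0 = -1.2500
x' = 1.5 + -1.2500·(sin 1.7146 − sin -0.7854) = -0.6210
y' = 0.5 − -1.2500·(cos 1.7146 − cos -0.7854) = -0.5630

(-0.6210, -0.5630, 1.7146)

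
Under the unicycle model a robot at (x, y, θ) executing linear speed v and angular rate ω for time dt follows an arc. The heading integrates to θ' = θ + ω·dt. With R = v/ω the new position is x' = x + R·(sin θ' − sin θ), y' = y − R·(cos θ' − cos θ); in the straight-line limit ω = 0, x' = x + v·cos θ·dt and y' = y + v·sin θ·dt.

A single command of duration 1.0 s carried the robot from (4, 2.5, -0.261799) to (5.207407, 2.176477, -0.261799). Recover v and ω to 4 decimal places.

Δθ = -0.261799 − -0.261799 = 0.000000
ω = Δθ/dt = 0.000000/1.0 = 0.0000
ω = 0 → v = (Δx·cos θ + Δy·sin θ)/dt = 1.2500

v = 1.2500, ω = 0.0000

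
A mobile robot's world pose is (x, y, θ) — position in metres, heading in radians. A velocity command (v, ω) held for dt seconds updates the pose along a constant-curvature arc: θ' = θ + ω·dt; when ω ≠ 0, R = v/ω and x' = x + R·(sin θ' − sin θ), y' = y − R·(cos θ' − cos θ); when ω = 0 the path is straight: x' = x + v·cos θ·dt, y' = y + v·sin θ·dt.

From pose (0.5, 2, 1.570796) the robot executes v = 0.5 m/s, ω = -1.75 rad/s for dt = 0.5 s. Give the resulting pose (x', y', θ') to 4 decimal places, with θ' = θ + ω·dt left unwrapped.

θ' = 1.5708 + -1.75·0.5 = 0.6958
R = v/ω = 0.5/-1.75 = -0.2857
x' = 0.5 + -0.2857·(sin 0.6958 − sin 1.5708) = 0.6026
y' = 2 − -0.2857·(cos 0.6958 − cos 1.5708) = 2.2193

(0.6026, 2.2193, 0.6958)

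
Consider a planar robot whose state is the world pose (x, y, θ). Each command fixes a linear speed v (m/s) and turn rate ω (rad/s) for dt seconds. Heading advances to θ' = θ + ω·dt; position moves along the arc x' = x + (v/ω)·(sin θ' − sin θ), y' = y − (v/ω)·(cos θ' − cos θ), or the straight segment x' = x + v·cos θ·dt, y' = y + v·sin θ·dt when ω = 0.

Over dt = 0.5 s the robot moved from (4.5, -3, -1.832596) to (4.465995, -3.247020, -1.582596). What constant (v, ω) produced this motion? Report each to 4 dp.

v = 0.5000, ω = 0.5000

Δθ = -1.582596 − -1.832596 = 0.250000
ω = Δθ/dt = 0.250000/0.5 = 0.5000
R = −Δy/(cos θ' − cos θ) = 1.0000
v = R·ω = 1.0000·0.5000 = 0.5000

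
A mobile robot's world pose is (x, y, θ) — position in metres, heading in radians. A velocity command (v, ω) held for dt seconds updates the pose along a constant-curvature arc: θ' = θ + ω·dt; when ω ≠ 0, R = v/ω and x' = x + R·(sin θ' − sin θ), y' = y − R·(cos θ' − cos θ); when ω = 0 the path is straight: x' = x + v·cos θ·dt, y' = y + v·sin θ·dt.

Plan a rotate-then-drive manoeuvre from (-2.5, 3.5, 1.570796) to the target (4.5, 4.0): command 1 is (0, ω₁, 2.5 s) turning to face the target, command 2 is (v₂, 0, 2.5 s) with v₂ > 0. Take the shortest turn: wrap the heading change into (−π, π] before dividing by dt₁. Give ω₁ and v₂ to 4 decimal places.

ω₁ = -0.5998, v₂ = 2.8071

heading to target = atan2(4−3.5, 4.5−-2.5) = 0.0713
Δθ = wrap(0.0713 − 1.5708) = -1.4995; ω₁ = Δθ/dt₁ = -0.5998
distance = √((4.5−-2.5)² + (4−3.5)²) = 7.0178; v₂ = distance/dt₂ = 2.8071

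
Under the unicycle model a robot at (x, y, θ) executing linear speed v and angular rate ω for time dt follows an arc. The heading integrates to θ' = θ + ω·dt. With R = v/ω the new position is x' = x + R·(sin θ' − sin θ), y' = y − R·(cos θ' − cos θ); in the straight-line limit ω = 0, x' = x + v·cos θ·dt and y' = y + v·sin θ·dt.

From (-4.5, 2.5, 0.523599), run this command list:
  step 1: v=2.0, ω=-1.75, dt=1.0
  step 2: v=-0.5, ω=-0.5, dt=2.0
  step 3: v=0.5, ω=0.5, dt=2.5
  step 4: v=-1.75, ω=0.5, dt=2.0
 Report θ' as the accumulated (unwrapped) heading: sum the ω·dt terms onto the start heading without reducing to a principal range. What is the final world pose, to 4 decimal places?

step 1: θ'=-1.2264 (R=-1.1429) → pose (-2.8528, 1.8961, -1.2264)
step 2: θ'=-2.2264 (R=1.0000) → pose (-2.7042, 2.8434, -2.2264)
step 3: θ'=-0.9764 (R=1.0000) → pose (-2.7400, 1.6737, -0.9764)
step 4: θ'=0.0236 (R=-3.5000) → pose (-5.7223, 3.2127, 0.0236)

(-5.7223, 3.2127, 0.0236)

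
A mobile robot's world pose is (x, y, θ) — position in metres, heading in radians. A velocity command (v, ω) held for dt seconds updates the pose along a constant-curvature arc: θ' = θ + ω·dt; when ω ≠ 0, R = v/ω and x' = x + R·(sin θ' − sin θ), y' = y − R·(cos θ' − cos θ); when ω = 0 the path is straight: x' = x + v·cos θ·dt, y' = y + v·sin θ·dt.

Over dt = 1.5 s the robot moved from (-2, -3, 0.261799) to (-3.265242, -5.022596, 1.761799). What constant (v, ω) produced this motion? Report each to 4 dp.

v = -1.7500, ω = 1.0000

Δθ = 1.761799 − 0.261799 = 1.500000
ω = Δθ/dt = 1.500000/1.5 = 1.0000
R = −Δy/(cos θ' − cos θ) = -1.7500
v = R·ω = -1.7500·1.0000 = -1.7500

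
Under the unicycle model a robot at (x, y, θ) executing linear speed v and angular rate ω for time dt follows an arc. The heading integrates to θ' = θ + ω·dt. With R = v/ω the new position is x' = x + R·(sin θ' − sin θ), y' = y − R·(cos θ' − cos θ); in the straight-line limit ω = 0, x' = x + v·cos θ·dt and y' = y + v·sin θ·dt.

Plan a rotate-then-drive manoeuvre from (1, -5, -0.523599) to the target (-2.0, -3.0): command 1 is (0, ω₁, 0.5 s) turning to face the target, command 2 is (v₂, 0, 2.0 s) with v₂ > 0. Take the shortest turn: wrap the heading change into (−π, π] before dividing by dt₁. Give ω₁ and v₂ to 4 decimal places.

heading to target = atan2(-3−-5, -2−1) = 2.5536
Δθ = wrap(2.5536 − -0.5236) = 3.0772; ω₁ = Δθ/dt₁ = 6.1544
distance = √((-2−1)² + (-3−-5)²) = 3.6056; v₂ = distance/dt₂ = 1.8028

ω₁ = 6.1544, v₂ = 1.8028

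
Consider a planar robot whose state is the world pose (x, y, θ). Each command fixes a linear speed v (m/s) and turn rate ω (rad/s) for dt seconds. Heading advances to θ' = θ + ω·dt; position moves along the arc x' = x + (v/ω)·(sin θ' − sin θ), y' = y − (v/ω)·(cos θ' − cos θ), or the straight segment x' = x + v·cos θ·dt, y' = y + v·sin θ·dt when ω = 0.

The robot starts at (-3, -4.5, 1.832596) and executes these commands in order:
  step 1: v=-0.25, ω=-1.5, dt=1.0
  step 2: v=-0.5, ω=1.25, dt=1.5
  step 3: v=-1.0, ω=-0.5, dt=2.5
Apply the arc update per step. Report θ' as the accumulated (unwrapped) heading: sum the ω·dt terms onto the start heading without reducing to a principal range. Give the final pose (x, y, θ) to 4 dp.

(-3.2700, -7.6568, 0.9576)

step 1: θ'=0.3326 (R=0.1667) → pose (-3.1066, -4.7007, 0.3326)
step 2: θ'=2.2076 (R=-0.4000) → pose (-3.2976, -5.3166, 2.2076)
step 3: θ'=0.9576 (R=2.0000) → pose (-3.2700, -7.6568, 0.9576)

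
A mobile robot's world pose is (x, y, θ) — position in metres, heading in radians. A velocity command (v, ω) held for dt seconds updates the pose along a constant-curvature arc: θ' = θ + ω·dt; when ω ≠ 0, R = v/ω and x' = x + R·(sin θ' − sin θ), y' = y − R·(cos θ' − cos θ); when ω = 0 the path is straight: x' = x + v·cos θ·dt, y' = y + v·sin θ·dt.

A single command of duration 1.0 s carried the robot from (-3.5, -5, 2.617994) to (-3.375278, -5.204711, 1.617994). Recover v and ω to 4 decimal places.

Δθ = 1.617994 − 2.617994 = -1.000000
ω = Δθ/dt = -1.000000/1.0 = -1.0000
R = −Δy/(cos θ' − cos θ) = 0.2500
v = R·ω = 0.2500·-1.0000 = -0.2500

v = -0.2500, ω = -1.0000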